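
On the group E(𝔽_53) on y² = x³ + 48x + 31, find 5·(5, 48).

(33, 9)

Write P = (5, 48).
Double-and-add on 5 = (101)₂. Start with P = (5, 48) for the leading 1-bit.
double: tangent at (5, 48): λ = (3·5² + 48)/(2·48) ≡ 17/43. 43⁻¹ ≡ 37 (mod 53), so λ ≡ 17·37 ≡ 46.
  x = λ² - 5 - 5 = 2116 - 10 ≡ 39; y = λ·(5 - 39) - 48 ≡ 31. → (39, 31)
double: tangent at (39, 31): λ = (3·39² + 48)/(2·31) ≡ 0/9. 9⁻¹ ≡ 6 (mod 53) since 9·6 = 54 ≡ 1, so λ ≡ 0·6 ≡ 0.
  x = λ² - 39 - 39 = 0 - 78 ≡ 28; y = λ·(39 - 28) - 31 ≡ 22. → (28, 22)
add P: (28, 22) + (5, 48). λ = (48 - 22)/(5 - 28) ≡ 26/30 mod 53. 30⁻¹ ≡ 23 (mod 53), so λ ≡ 15.
  x = λ² - 28 - 5 = 225 - 33 ≡ 33; y = λ·(28 - 33) - 22 ≡ 9. → (33, 9)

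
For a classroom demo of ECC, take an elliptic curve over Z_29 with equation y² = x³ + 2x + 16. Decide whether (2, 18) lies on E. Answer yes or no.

no

y² = 18² ≡ 5; x³ + 2x + 16 = 28 ≡ 28 (mod 29). 5 ≠ 28.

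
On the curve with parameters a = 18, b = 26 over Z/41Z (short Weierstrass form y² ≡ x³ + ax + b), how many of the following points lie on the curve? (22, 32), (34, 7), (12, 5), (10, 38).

1

(22, 32): 32² ≡ 40, rhs ≡ 0 → off.
(34, 7): 7² ≡ 8, rhs ≡ 8 → on.
(12, 5): 5² ≡ 25, rhs ≡ 2 → off.
(10, 38): 38² ≡ 9, rhs ≡ 17 → off.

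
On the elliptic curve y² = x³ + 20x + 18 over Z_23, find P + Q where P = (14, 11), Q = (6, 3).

(14, 11) + (6, 3). λ = (3 - 11)/(6 - 14) ≡ 15/15 mod 23. 15⁻¹ ≡ 20 (mod 23) since 15·20 = 300 ≡ 1, so λ ≡ 1.
  x = λ² - 14 - 6 = 1 - 20 ≡ 4; y = λ·(14 - 4) - 11 ≡ 22. → (4, 22)

(4, 22)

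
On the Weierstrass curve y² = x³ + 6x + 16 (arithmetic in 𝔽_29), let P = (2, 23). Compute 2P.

(20, 4)

tangent at (2, 23): λ = (3·2² + 6)/(2·23) ≡ 18/17. 17⁻¹ ≡ 12 (mod 29) since 17·12 = 204 ≡ 1, so λ ≡ 18·12 ≡ 13.
  x = λ² - 2 - 2 = 169 - 4 ≡ 20; y = λ·(2 - 20) - 23 ≡ 4. → (20, 4)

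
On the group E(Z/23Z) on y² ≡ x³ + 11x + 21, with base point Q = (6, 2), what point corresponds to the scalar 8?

Repeated addition: build up to 8Q.
2Q: tangent at (6, 2): λ = (3·6² + 11)/(2·2) ≡ 4/4. 4⁻¹ ≡ 6 (mod 23), so λ ≡ 4·6 ≡ 1.
  x = λ² - 6 - 6 = 1 - 12 ≡ 12; y = λ·(6 - 12) - 2 ≡ 15. → (12, 15)
3Q: (12, 15) + (6, 2). λ = (2 - 15)/(6 - 12) ≡ 10/17 mod 23. 17⁻¹ ≡ 19 (mod 23) since 17·19 = 323 ≡ 1, so λ ≡ 6.
  x = λ² - 12 - 6 = 36 - 18 ≡ 18; y = λ·(12 - 18) - 15 ≡ 18. → (18, 18)
4Q: (18, 18) + (6, 2). λ = (2 - 18)/(6 - 18) ≡ 7/11 mod 23. 11⁻¹ ≡ 21 (mod 23), so λ ≡ 9.
  x = λ² - 18 - 6 = 81 - 24 ≡ 11; y = λ·(18 - 11) - 18 ≡ 22. → (11, 22)
5Q: (11, 22) + (6, 2). λ = (2 - 22)/(6 - 11) ≡ 3/18 mod 23. 18⁻¹ ≡ 9 (mod 23) since 18·9 = 162 ≡ 1, so λ ≡ 4.
  x = λ² - 11 - 6 = 16 - 17 ≡ 22; y = λ·(11 - 22) - 22 ≡ 3. → (22, 3)
6Q: (22, 3) + (6, 2). λ = (2 - 3)/(6 - 22) ≡ 22/7 mod 23. 7⁻¹ ≡ 10 (mod 23), so λ ≡ 13.
  x = λ² - 22 - 6 = 169 - 28 ≡ 3; y = λ·(22 - 3) - 3 ≡ 14. → (3, 14)
7Q: (3, 14) + (6, 2). λ = (2 - 14)/(6 - 3) ≡ 11/3 mod 23. 3⁻¹ ≡ 8 (mod 23), so λ ≡ 19.
  x = λ² - 3 - 6 = 361 - 9 ≡ 7; y = λ·(3 - 7) - 14 ≡ 2. → (7, 2)
8Q: (7, 2) + (6, 2). λ = (2 - 2)/(6 - 7) ≡ 0/22 mod 23. 22⁻¹ ≡ 22 (mod 23), so λ ≡ 0.
  x = λ² - 7 - 6 = 0 - 13 ≡ 10; y = λ·(7 - 10) - 2 ≡ 21. → (10, 21)

(10, 21)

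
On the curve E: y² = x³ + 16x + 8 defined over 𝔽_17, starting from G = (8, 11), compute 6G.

O

Double-and-add on 6 = (110)₂. Start with G = (8, 11) for the leading 1-bit.
double: tangent at (8, 11): λ = (3·8² + 16)/(2·11) ≡ 4/5. 5⁻¹ ≡ 7 (mod 17) since 5·7 = 35 ≡ 1, so λ ≡ 4·7 ≡ 11.
  x = λ² - 8 - 8 = 121 - 16 ≡ 3; y = λ·(8 - 3) - 11 ≡ 10. → (3, 10)
add G: (3, 10) + (8, 11). λ = (11 - 10)/(8 - 3) ≡ 1/5 mod 17. 5⁻¹ ≡ 7 (mod 17), so λ ≡ 7.
  x = λ² - 3 - 8 = 49 - 11 ≡ 4; y = λ·(3 - 4) - 10 ≡ 0. → (4, 0)
double: (4, 0) + (4, 0): same x and y₁ ≡ -y₂, so the sum is O.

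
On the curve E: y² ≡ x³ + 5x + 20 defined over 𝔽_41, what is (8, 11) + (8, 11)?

(17, 37)

tangent at (8, 11): λ = (3·8² + 5)/(2·11) ≡ 33/22. 22⁻¹ ≡ 28 (mod 41), so λ ≡ 33·28 ≡ 22.
  x = λ² - 8 - 8 = 484 - 16 ≡ 17; y = λ·(8 - 17) - 11 ≡ 37. → (17, 37)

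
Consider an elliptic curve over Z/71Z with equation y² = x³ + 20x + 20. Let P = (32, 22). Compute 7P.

Repeated addition: build up to 7P.
2P: tangent at (32, 22): λ = (3·32² + 20)/(2·22) ≡ 39/44. 44⁻¹ ≡ 21 (mod 71) since 44·21 = 924 ≡ 1, so λ ≡ 39·21 ≡ 38.
  x = λ² - 32 - 32 = 1444 - 64 ≡ 31; y = λ·(32 - 31) - 22 ≡ 16. → (31, 16)
3P: (31, 16) + (32, 22). λ = (22 - 16)/(32 - 31) ≡ 6/1 mod 71. 1⁻¹ ≡ 1 (mod 71), so λ ≡ 6.
  x = λ² - 31 - 32 = 36 - 63 ≡ 44; y = λ·(31 - 44) - 16 ≡ 48. → (44, 48)
4P: (44, 48) + (32, 22). λ = (22 - 48)/(32 - 44) ≡ 45/59 mod 71. 59⁻¹ ≡ 65 (mod 71), so λ ≡ 14.
  x = λ² - 44 - 32 = 196 - 76 ≡ 49; y = λ·(44 - 49) - 48 ≡ 24. → (49, 24)
5P: (49, 24) + (32, 22). λ = (22 - 24)/(32 - 49) ≡ 69/54 mod 71. 54⁻¹ ≡ 25 (mod 71), so λ ≡ 21.
  x = λ² - 49 - 32 = 441 - 81 ≡ 5; y = λ·(49 - 5) - 24 ≡ 48. → (5, 48)
6P: (5, 48) + (32, 22). λ = (22 - 48)/(32 - 5) ≡ 45/27 mod 71. 27⁻¹ ≡ 50 (mod 71), so λ ≡ 49.
  x = λ² - 5 - 32 = 2401 - 37 ≡ 21; y = λ·(5 - 21) - 48 ≡ 20. → (21, 20)
7P: (21, 20) + (32, 22). λ = (22 - 20)/(32 - 21) ≡ 2/11 mod 71. 11⁻¹ ≡ 13 (mod 71) since 11·13 = 143 ≡ 1, so λ ≡ 26.
  x = λ² - 21 - 32 = 676 - 53 ≡ 55; y = λ·(21 - 55) - 20 ≡ 19. → (55, 19)

(55, 19)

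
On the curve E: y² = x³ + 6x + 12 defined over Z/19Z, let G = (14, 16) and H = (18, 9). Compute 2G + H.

First 2G:
Repeated addition: build up to 2G.
2G: tangent at (14, 16): λ = (3·14² + 6)/(2·16) ≡ 5/13. 13⁻¹ ≡ 3 (mod 19), so λ ≡ 5·3 ≡ 15.
  x = λ² - 14 - 14 = 225 - 28 ≡ 7; y = λ·(14 - 7) - 16 ≡ 13. → (7, 13)
2G = (7, 13).
Finally 2G + H:
(7, 13) + (18, 9). λ = (9 - 13)/(18 - 7) ≡ 15/11 mod 19. 11⁻¹ ≡ 7 (mod 19), so λ ≡ 10.
  x = λ² - 7 - 18 = 100 - 25 ≡ 18; y = λ·(7 - 18) - 13 ≡ 10. → (18, 10)

(18, 10)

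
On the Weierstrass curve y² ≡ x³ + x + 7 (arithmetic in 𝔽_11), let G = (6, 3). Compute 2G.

(3, 2)

tangent at (6, 3): λ = (3·6² + 1)/(2·3) ≡ 10/6. 6⁻¹ ≡ 2 (mod 11), so λ ≡ 10·2 ≡ 9.
  x = λ² - 6 - 6 = 81 - 12 ≡ 3; y = λ·(6 - 3) - 3 ≡ 2. → (3, 2)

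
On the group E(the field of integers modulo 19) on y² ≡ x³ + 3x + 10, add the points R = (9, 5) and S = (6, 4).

(2, 10)

(9, 5) + (6, 4). λ = (4 - 5)/(6 - 9) ≡ 18/16 mod 19. 16⁻¹ ≡ 6 (mod 19) since 16·6 = 96 ≡ 1, so λ ≡ 13.
  x = λ² - 9 - 6 = 169 - 15 ≡ 2; y = λ·(9 - 2) - 5 ≡ 10. → (2, 10)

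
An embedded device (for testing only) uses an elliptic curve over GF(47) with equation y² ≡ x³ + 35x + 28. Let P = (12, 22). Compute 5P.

(40, 45)

Double-and-add on 5 = (101)₂. Start with P = (12, 22) for the leading 1-bit.
double: tangent at (12, 22): λ = (3·12² + 35)/(2·22) ≡ 44/44. 44⁻¹ ≡ 31 (mod 47), so λ ≡ 44·31 ≡ 1.
  x = λ² - 12 - 12 = 1 - 24 ≡ 24; y = λ·(12 - 24) - 22 ≡ 13. → (24, 13)
double: tangent at (24, 13): λ = (3·24² + 35)/(2·13) ≡ 24/26. 26⁻¹ ≡ 38 (mod 47) since 26·38 = 988 ≡ 1, so λ ≡ 24·38 ≡ 19.
  x = λ² - 24 - 24 = 361 - 48 ≡ 31; y = λ·(24 - 31) - 13 ≡ 42. → (31, 42)
add P: (31, 42) + (12, 22). λ = (22 - 42)/(12 - 31) ≡ 27/28 mod 47. 28⁻¹ ≡ 42 (mod 47) since 28·42 = 1176 ≡ 1, so λ ≡ 6.
  x = λ² - 31 - 12 = 36 - 43 ≡ 40; y = λ·(31 - 40) - 42 ≡ 45. → (40, 45)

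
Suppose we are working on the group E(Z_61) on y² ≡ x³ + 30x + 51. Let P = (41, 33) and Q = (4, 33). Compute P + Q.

(41, 33) + (4, 33). λ = (33 - 33)/(4 - 41) ≡ 0/24 mod 61. 24⁻¹ ≡ 28 (mod 61) since 24·28 = 672 ≡ 1, so λ ≡ 0.
  x = λ² - 41 - 4 = 0 - 45 ≡ 16; y = λ·(41 - 16) - 33 ≡ 28. → (16, 28)

(16, 28)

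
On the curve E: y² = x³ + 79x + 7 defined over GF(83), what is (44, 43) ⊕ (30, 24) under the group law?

(57, 52)

(44, 43) + (30, 24). λ = (24 - 43)/(30 - 44) ≡ 64/69 mod 83. 69⁻¹ ≡ 77 (mod 83) since 69·77 = 5313 ≡ 1, so λ ≡ 31.
  x = λ² - 44 - 30 = 961 - 74 ≡ 57; y = λ·(44 - 57) - 43 ≡ 52. → (57, 52)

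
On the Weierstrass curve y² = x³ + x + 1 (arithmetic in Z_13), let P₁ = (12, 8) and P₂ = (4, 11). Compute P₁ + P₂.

(1, 9)

(12, 8) + (4, 11). λ = (11 - 8)/(4 - 12) ≡ 3/5 mod 13. 5⁻¹ ≡ 8 (mod 13), so λ ≡ 11.
  x = λ² - 12 - 4 = 121 - 16 ≡ 1; y = λ·(12 - 1) - 8 ≡ 9. → (1, 9)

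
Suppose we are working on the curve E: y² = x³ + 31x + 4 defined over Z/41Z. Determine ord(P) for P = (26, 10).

3

2P: tangent at (26, 10): λ = (3·26² + 31)/(2·10) ≡ 9/20. 20⁻¹ ≡ 39 (mod 41), so λ ≡ 9·39 ≡ 23.
  x = λ² - 26 - 26 = 529 - 52 ≡ 26; y = λ·(26 - 26) - 10 ≡ 31. → (26, 31)
3P: (26, 31) + (26, 10): same x and y₁ ≡ -y₂, so the sum is 𝒪.
3P = 𝒪, so the order is 3.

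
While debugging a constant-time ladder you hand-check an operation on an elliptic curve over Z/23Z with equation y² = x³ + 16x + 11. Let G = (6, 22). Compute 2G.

tangent at (6, 22): λ = (3·6² + 16)/(2·22) ≡ 9/21. 21⁻¹ ≡ 11 (mod 23) since 21·11 = 231 ≡ 1, so λ ≡ 9·11 ≡ 7.
  x = λ² - 6 - 6 = 49 - 12 ≡ 14; y = λ·(6 - 14) - 22 ≡ 14. → (14, 14)

(14, 14)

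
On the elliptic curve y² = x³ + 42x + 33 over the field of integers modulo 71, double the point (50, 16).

tangent at (50, 16): λ = (3·50² + 42)/(2·16) ≡ 16/32. 32⁻¹ ≡ 20 (mod 71) since 32·20 = 640 ≡ 1, so λ ≡ 16·20 ≡ 36.
  x = λ² - 50 - 50 = 1296 - 100 ≡ 60; y = λ·(50 - 60) - 16 ≡ 50. → (60, 50)

(60, 50)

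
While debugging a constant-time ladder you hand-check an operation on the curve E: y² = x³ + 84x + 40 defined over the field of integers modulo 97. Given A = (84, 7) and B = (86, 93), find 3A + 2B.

(74, 54)

First 3A:
Repeated addition: build up to 3A.
2A: tangent at (84, 7): λ = (3·84² + 84)/(2·7) ≡ 9/14. 14⁻¹ ≡ 7 (mod 97), so λ ≡ 9·7 ≡ 63.
  x = λ² - 84 - 84 = 3969 - 168 ≡ 18; y = λ·(84 - 18) - 7 ≡ 77. → (18, 77)
3A: (18, 77) + (84, 7). λ = (7 - 77)/(84 - 18) ≡ 27/66 mod 97. 66⁻¹ ≡ 25 (mod 97), so λ ≡ 93.
  x = λ² - 18 - 84 = 8649 - 102 ≡ 11; y = λ·(18 - 11) - 77 ≡ 89. → (11, 89)
3A = (11, 89).
Next 2B:
Repeated addition: build up to 2B.
2B: tangent at (86, 93): λ = (3·86² + 84)/(2·93) ≡ 59/89. 89⁻¹ ≡ 12 (mod 97) since 89·12 = 1068 ≡ 1, so λ ≡ 59·12 ≡ 29.
  x = λ² - 86 - 86 = 841 - 172 ≡ 87; y = λ·(86 - 87) - 93 ≡ 72. → (87, 72)
2B = (87, 72).
Finally 3A + 2B:
(11, 89) + (87, 72). λ = (72 - 89)/(87 - 11) ≡ 80/76 mod 97. 76⁻¹ ≡ 60 (mod 97), so λ ≡ 47.
  x = λ² - 11 - 87 = 2209 - 98 ≡ 74; y = λ·(11 - 74) - 89 ≡ 54. → (74, 54)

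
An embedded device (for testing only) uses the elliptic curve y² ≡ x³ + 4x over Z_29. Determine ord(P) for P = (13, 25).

10

2P: tangent at (13, 25): λ = (3·13² + 4)/(2·25) ≡ 18/21. 21⁻¹ ≡ 18 (mod 29) since 21·18 = 378 ≡ 1, so λ ≡ 18·18 ≡ 5.
  x = λ² - 13 - 13 = 25 - 26 ≡ 28; y = λ·(13 - 28) - 25 ≡ 16. → (28, 16)
3P: (28, 16) + (13, 25). λ = (25 - 16)/(13 - 28) ≡ 9/14 mod 29. 14⁻¹ ≡ 27 (mod 29) since 14·27 = 378 ≡ 1, so λ ≡ 11.
  x = λ² - 28 - 13 = 121 - 41 ≡ 22; y = λ·(28 - 22) - 16 ≡ 21. → (22, 21)
4P: (22, 21) + (13, 25). λ = (25 - 21)/(13 - 22) ≡ 4/20 mod 29. 20⁻¹ ≡ 16 (mod 29), so λ ≡ 6.
  x = λ² - 22 - 13 = 36 - 35 ≡ 1; y = λ·(22 - 1) - 21 ≡ 18. → (1, 18)
5P: (1, 18) + (13, 25). λ = (25 - 18)/(13 - 1) ≡ 7/12 mod 29. 12⁻¹ ≡ 17 (mod 29) since 12·17 = 204 ≡ 1, so λ ≡ 3.
  x = λ² - 1 - 13 = 9 - 14 ≡ 24; y = λ·(1 - 24) - 18 ≡ 0. → (24, 0)
6P: (24, 0) + (13, 25). λ = (25 - 0)/(13 - 24) ≡ 25/18 mod 29. 18⁻¹ ≡ 21 (mod 29), so λ ≡ 3.
  x = λ² - 24 - 13 = 9 - 37 ≡ 1; y = λ·(24 - 1) - 0 ≡ 11. → (1, 11)
7P: (1, 11) + (13, 25). λ = (25 - 11)/(13 - 1) ≡ 14/12 mod 29. 12⁻¹ ≡ 17 (mod 29), so λ ≡ 6.
  x = λ² - 1 - 13 = 36 - 14 ≡ 22; y = λ·(1 - 22) - 11 ≡ 8. → (22, 8)
8P: (22, 8) + (13, 25). λ = (25 - 8)/(13 - 22) ≡ 17/20 mod 29. 20⁻¹ ≡ 16 (mod 29), so λ ≡ 11.
  x = λ² - 22 - 13 = 121 - 35 ≡ 28; y = λ·(22 - 28) - 8 ≡ 13. → (28, 13)
9P: (28, 13) + (13, 25). λ = (25 - 13)/(13 - 28) ≡ 12/14 mod 29. 14⁻¹ ≡ 27 (mod 29) since 14·27 = 378 ≡ 1, so λ ≡ 5.
  x = λ² - 28 - 13 = 25 - 41 ≡ 13; y = λ·(28 - 13) - 13 ≡ 4. → (13, 4)
10P: (13, 4) + (13, 25): same x and y₁ ≡ -y₂, so the sum is 𝒪.
10P = 𝒪, so the order is 10.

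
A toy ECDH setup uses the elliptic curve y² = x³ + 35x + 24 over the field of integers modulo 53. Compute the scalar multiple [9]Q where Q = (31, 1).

(41, 46)

Repeated addition: build up to 9Q.
2Q: tangent at (31, 1): λ = (3·31² + 35)/(2·1) ≡ 3/2. 2⁻¹ ≡ 27 (mod 53) since 2·27 = 54 ≡ 1, so λ ≡ 3·27 ≡ 28.
  x = λ² - 31 - 31 = 784 - 62 ≡ 33; y = λ·(31 - 33) - 1 ≡ 49. → (33, 49)
3Q: (33, 49) + (31, 1). λ = (1 - 49)/(31 - 33) ≡ 5/51 mod 53. 51⁻¹ ≡ 26 (mod 53), so λ ≡ 24.
  x = λ² - 33 - 31 = 576 - 64 ≡ 35; y = λ·(33 - 35) - 49 ≡ 9. → (35, 9)
4Q: (35, 9) + (31, 1). λ = (1 - 9)/(31 - 35) ≡ 45/49 mod 53. 49⁻¹ ≡ 13 (mod 53) since 49·13 = 637 ≡ 1, so λ ≡ 2.
  x = λ² - 35 - 31 = 4 - 66 ≡ 44; y = λ·(35 - 44) - 9 ≡ 26. → (44, 26)
5Q: (44, 26) + (31, 1). λ = (1 - 26)/(31 - 44) ≡ 28/40 mod 53. 40⁻¹ ≡ 4 (mod 53), so λ ≡ 6.
  x = λ² - 44 - 31 = 36 - 75 ≡ 14; y = λ·(44 - 14) - 26 ≡ 48. → (14, 48)
6Q: (14, 48) + (31, 1). λ = (1 - 48)/(31 - 14) ≡ 6/17 mod 53. 17⁻¹ ≡ 25 (mod 53) since 17·25 = 425 ≡ 1, so λ ≡ 44.
  x = λ² - 14 - 31 = 1936 - 45 ≡ 36; y = λ·(14 - 36) - 48 ≡ 44. → (36, 44)
7Q: (36, 44) + (31, 1). λ = (1 - 44)/(31 - 36) ≡ 10/48 mod 53. 48⁻¹ ≡ 21 (mod 53) since 48·21 = 1008 ≡ 1, so λ ≡ 51.
  x = λ² - 36 - 31 = 2601 - 67 ≡ 43; y = λ·(36 - 43) - 44 ≡ 23. → (43, 23)
8Q: (43, 23) + (31, 1). λ = (1 - 23)/(31 - 43) ≡ 31/41 mod 53. 41⁻¹ ≡ 22 (mod 53), so λ ≡ 46.
  x = λ² - 43 - 31 = 2116 - 74 ≡ 28; y = λ·(43 - 28) - 23 ≡ 31. → (28, 31)
9Q: (28, 31) + (31, 1). λ = (1 - 31)/(31 - 28) ≡ 23/3 mod 53. 3⁻¹ ≡ 18 (mod 53) since 3·18 = 54 ≡ 1, so λ ≡ 43.
  x = λ² - 28 - 31 = 1849 - 59 ≡ 41; y = λ·(28 - 41) - 31 ≡ 46. → (41, 46)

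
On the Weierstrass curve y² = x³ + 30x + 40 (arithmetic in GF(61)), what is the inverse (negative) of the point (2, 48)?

(2, 13)

-(2, 48) = (2, -48 mod 61) = (2, 13).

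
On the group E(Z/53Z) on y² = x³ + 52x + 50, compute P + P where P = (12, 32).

(4, 2)

tangent at (12, 32): λ = (3·12² + 52)/(2·32) ≡ 7/11. 11⁻¹ ≡ 29 (mod 53) since 11·29 = 319 ≡ 1, so λ ≡ 7·29 ≡ 44.
  x = λ² - 12 - 12 = 1936 - 24 ≡ 4; y = λ·(12 - 4) - 32 ≡ 2. → (4, 2)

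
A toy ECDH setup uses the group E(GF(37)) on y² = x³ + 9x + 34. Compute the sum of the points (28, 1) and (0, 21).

(28, 1) + (0, 21). λ = (21 - 1)/(0 - 28) ≡ 20/9 mod 37. 9⁻¹ ≡ 33 (mod 37), so λ ≡ 31.
  x = λ² - 28 - 0 = 961 - 28 ≡ 8; y = λ·(28 - 8) - 1 ≡ 27. → (8, 27)

(8, 27)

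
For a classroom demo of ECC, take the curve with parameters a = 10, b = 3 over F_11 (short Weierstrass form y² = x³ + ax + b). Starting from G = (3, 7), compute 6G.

Repeated addition: build up to 6G.
2G: tangent at (3, 7): λ = (3·3² + 10)/(2·7) ≡ 4/3. 3⁻¹ ≡ 4 (mod 11), so λ ≡ 4·4 ≡ 5.
  x = λ² - 3 - 3 = 25 - 6 ≡ 8; y = λ·(3 - 8) - 7 ≡ 1. → (8, 1)
3G: (8, 1) + (3, 7). λ = (7 - 1)/(3 - 8) ≡ 6/6 mod 11. 6⁻¹ ≡ 2 (mod 11) since 6·2 = 12 ≡ 1, so λ ≡ 1.
  x = λ² - 8 - 3 = 1 - 11 ≡ 1; y = λ·(8 - 1) - 1 ≡ 6. → (1, 6)
4G: (1, 6) + (3, 7). λ = (7 - 6)/(3 - 1) ≡ 1/2 mod 11. 2⁻¹ ≡ 6 (mod 11), so λ ≡ 6.
  x = λ² - 1 - 3 = 36 - 4 ≡ 10; y = λ·(1 - 10) - 6 ≡ 6. → (10, 6)
5G: (10, 6) + (3, 7). λ = (7 - 6)/(3 - 10) ≡ 1/4 mod 11. 4⁻¹ ≡ 3 (mod 11) since 4·3 = 12 ≡ 1, so λ ≡ 3.
  x = λ² - 10 - 3 = 9 - 13 ≡ 7; y = λ·(10 - 7) - 6 ≡ 3. → (7, 3)
6G: (7, 3) + (3, 7). λ = (7 - 3)/(3 - 7) ≡ 4/7 mod 11. 7⁻¹ ≡ 8 (mod 11), so λ ≡ 10.
  x = λ² - 7 - 3 = 100 - 10 ≡ 2; y = λ·(7 - 2) - 3 ≡ 3. → (2, 3)

(2, 3)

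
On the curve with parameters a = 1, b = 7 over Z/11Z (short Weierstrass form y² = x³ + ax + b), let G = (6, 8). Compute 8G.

(5, 7)

Repeated addition: build up to 8G.
2G: tangent at (6, 8): λ = (3·6² + 1)/(2·8) ≡ 10/5. 5⁻¹ ≡ 9 (mod 11), so λ ≡ 10·9 ≡ 2.
  x = λ² - 6 - 6 = 4 - 12 ≡ 3; y = λ·(6 - 3) - 8 ≡ 9. → (3, 9)
3G: (3, 9) + (6, 8). λ = (8 - 9)/(6 - 3) ≡ 10/3 mod 11. 3⁻¹ ≡ 4 (mod 11), so λ ≡ 7.
  x = λ² - 3 - 6 = 49 - 9 ≡ 7; y = λ·(3 - 7) - 9 ≡ 7. → (7, 7)
4G: (7, 7) + (6, 8). λ = (8 - 7)/(6 - 7) ≡ 1/10 mod 11. 10⁻¹ ≡ 10 (mod 11), so λ ≡ 10.
  x = λ² - 7 - 6 = 100 - 13 ≡ 10; y = λ·(7 - 10) - 7 ≡ 7. → (10, 7)
5G: (10, 7) + (6, 8). λ = (8 - 7)/(6 - 10) ≡ 1/7 mod 11. 7⁻¹ ≡ 8 (mod 11) since 7·8 = 56 ≡ 1, so λ ≡ 8.
  x = λ² - 10 - 6 = 64 - 16 ≡ 4; y = λ·(10 - 4) - 7 ≡ 8. → (4, 8)
6G: (4, 8) + (6, 8). λ = (8 - 8)/(6 - 4) ≡ 0/2 mod 11. 2⁻¹ ≡ 6 (mod 11), so λ ≡ 0.
  x = λ² - 4 - 6 = 0 - 10 ≡ 1; y = λ·(4 - 1) - 8 ≡ 3. → (1, 3)
7G: (1, 3) + (6, 8). λ = (8 - 3)/(6 - 1) ≡ 5/5 mod 11. 5⁻¹ ≡ 9 (mod 11), so λ ≡ 1.
  x = λ² - 1 - 6 = 1 - 7 ≡ 5; y = λ·(1 - 5) - 3 ≡ 4. → (5, 4)
8G: (5, 4) + (6, 8). λ = (8 - 4)/(6 - 5) ≡ 4/1 mod 11. 1⁻¹ ≡ 1 (mod 11), so λ ≡ 4.
  x = λ² - 5 - 6 = 16 - 11 ≡ 5; y = λ·(5 - 5) - 4 ≡ 7. → (5, 7)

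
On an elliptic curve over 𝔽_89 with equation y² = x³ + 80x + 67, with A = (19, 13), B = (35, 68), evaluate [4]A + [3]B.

First 4A:
Repeated addition: build up to 4A.
2A: tangent at (19, 13): λ = (3·19² + 80)/(2·13) ≡ 6/26. 26⁻¹ ≡ 24 (mod 89) since 26·24 = 624 ≡ 1, so λ ≡ 6·24 ≡ 55.
  x = λ² - 19 - 19 = 3025 - 38 ≡ 50; y = λ·(19 - 50) - 13 ≡ 62. → (50, 62)
3A: (50, 62) + (19, 13). λ = (13 - 62)/(19 - 50) ≡ 40/58 mod 89. 58⁻¹ ≡ 66 (mod 89), so λ ≡ 59.
  x = λ² - 50 - 19 = 3481 - 69 ≡ 30; y = λ·(50 - 30) - 62 ≡ 50. → (30, 50)
4A: (30, 50) + (19, 13). λ = (13 - 50)/(19 - 30) ≡ 52/78 mod 89. 78⁻¹ ≡ 8 (mod 89), so λ ≡ 60.
  x = λ² - 30 - 19 = 3600 - 49 ≡ 80; y = λ·(30 - 80) - 50 ≡ 65. → (80, 65)
4A = (80, 65).
Next 3B:
Repeated addition: build up to 3B.
2B: tangent at (35, 68): λ = (3·35² + 80)/(2·68) ≡ 17/47. 47⁻¹ ≡ 36 (mod 89), so λ ≡ 17·36 ≡ 78.
  x = λ² - 35 - 35 = 6084 - 70 ≡ 51; y = λ·(35 - 51) - 68 ≡ 19. → (51, 19)
3B: (51, 19) + (35, 68). λ = (68 - 19)/(35 - 51) ≡ 49/73 mod 89. 73⁻¹ ≡ 50 (mod 89), so λ ≡ 47.
  x = λ² - 51 - 35 = 2209 - 86 ≡ 76; y = λ·(51 - 76) - 19 ≡ 52. → (76, 52)
3B = (76, 52).
Finally 4A + 3B:
(80, 65) + (76, 52). λ = (52 - 65)/(76 - 80) ≡ 76/85 mod 89. 85⁻¹ ≡ 22 (mod 89), so λ ≡ 70.
  x = λ² - 80 - 76 = 4900 - 156 ≡ 27; y = λ·(80 - 27) - 65 ≡ 85. → (27, 85)

(27, 85)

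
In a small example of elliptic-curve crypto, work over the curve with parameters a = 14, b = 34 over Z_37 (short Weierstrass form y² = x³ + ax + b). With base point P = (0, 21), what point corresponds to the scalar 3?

Repeated addition: build up to 3P.
2P: tangent at (0, 21): λ = (3·0² + 14)/(2·21) ≡ 14/5. 5⁻¹ ≡ 15 (mod 37) since 5·15 = 75 ≡ 1, so λ ≡ 14·15 ≡ 25.
  x = λ² - 0 - 0 = 625 - 0 ≡ 33; y = λ·(0 - 33) - 21 ≡ 5. → (33, 5)
3P: (33, 5) + (0, 21). λ = (21 - 5)/(0 - 33) ≡ 16/4 mod 37. 4⁻¹ ≡ 28 (mod 37) since 4·28 = 112 ≡ 1, so λ ≡ 4.
  x = λ² - 33 - 0 = 16 - 33 ≡ 20; y = λ·(33 - 20) - 5 ≡ 10. → (20, 10)

(20, 10)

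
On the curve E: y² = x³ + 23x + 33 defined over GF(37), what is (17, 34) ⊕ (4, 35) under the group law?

(17, 34) + (4, 35). λ = (35 - 34)/(4 - 17) ≡ 1/24 mod 37. 24⁻¹ ≡ 17 (mod 37), so λ ≡ 17.
  x = λ² - 17 - 4 = 289 - 21 ≡ 9; y = λ·(17 - 9) - 34 ≡ 28. → (9, 28)

(9, 28)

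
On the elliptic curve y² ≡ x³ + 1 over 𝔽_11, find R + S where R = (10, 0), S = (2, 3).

(0, 10)

(10, 0) + (2, 3). λ = (3 - 0)/(2 - 10) ≡ 3/3 mod 11. 3⁻¹ ≡ 4 (mod 11) since 3·4 = 12 ≡ 1, so λ ≡ 1.
  x = λ² - 10 - 2 = 1 - 12 ≡ 0; y = λ·(10 - 0) - 0 ≡ 10. → (0, 10)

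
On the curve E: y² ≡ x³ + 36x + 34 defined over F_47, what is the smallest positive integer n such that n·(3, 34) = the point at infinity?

3

2P: tangent at (3, 34): λ = (3·3² + 36)/(2·34) ≡ 16/21. 21⁻¹ ≡ 9 (mod 47), so λ ≡ 16·9 ≡ 3.
  x = λ² - 3 - 3 = 9 - 6 ≡ 3; y = λ·(3 - 3) - 34 ≡ 13. → (3, 13)
3P: (3, 13) + (3, 34): same x and y₁ ≡ -y₂, so the sum is the point at infinity.
3P = the point at infinity, so the order is 3.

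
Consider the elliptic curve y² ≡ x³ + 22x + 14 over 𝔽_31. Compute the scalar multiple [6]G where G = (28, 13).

(0, 18)

Double-and-add on 6 = (110)₂. Start with G = (28, 13) for the leading 1-bit.
double: tangent at (28, 13): λ = (3·28² + 22)/(2·13) ≡ 18/26. 26⁻¹ ≡ 6 (mod 31), so λ ≡ 18·6 ≡ 15.
  x = λ² - 28 - 28 = 225 - 56 ≡ 14; y = λ·(28 - 14) - 13 ≡ 11. → (14, 11)
add G: (14, 11) + (28, 13). λ = (13 - 11)/(28 - 14) ≡ 2/14 mod 31. 14⁻¹ ≡ 20 (mod 31), so λ ≡ 9.
  x = λ² - 14 - 28 = 81 - 42 ≡ 8; y = λ·(14 - 8) - 11 ≡ 12. → (8, 12)
double: tangent at (8, 12): λ = (3·8² + 22)/(2·12) ≡ 28/24. 24⁻¹ ≡ 22 (mod 31), so λ ≡ 28·22 ≡ 27.
  x = λ² - 8 - 8 = 729 - 16 ≡ 0; y = λ·(8 - 0) - 12 ≡ 18. → (0, 18)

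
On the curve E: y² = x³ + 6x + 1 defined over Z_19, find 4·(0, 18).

(5, 2)

Write Q = (0, 18).
Repeated addition: build up to 4Q.
2Q: tangent at (0, 18): λ = (3·0² + 6)/(2·18) ≡ 6/17. 17⁻¹ ≡ 9 (mod 19), so λ ≡ 6·9 ≡ 16.
  x = λ² - 0 - 0 = 256 - 0 ≡ 9; y = λ·(0 - 9) - 18 ≡ 9. → (9, 9)
3Q: (9, 9) + (0, 18). λ = (18 - 9)/(0 - 9) ≡ 9/10 mod 19. 10⁻¹ ≡ 2 (mod 19), so λ ≡ 18.
  x = λ² - 9 - 0 = 324 - 9 ≡ 11; y = λ·(9 - 11) - 9 ≡ 12. → (11, 12)
4Q: (11, 12) + (0, 18). λ = (18 - 12)/(0 - 11) ≡ 6/8 mod 19. 8⁻¹ ≡ 12 (mod 19), so λ ≡ 15.
  x = λ² - 11 - 0 = 225 - 11 ≡ 5; y = λ·(11 - 5) - 12 ≡ 2. → (5, 2)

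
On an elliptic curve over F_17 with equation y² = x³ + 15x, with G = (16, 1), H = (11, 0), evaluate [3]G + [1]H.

First 3G:
Repeated addition: build up to 3G.
2G: tangent at (16, 1): λ = (3·16² + 15)/(2·1) ≡ 1/2. 2⁻¹ ≡ 9 (mod 17) since 2·9 = 18 ≡ 1, so λ ≡ 1·9 ≡ 9.
  x = λ² - 16 - 16 = 81 - 32 ≡ 15; y = λ·(16 - 15) - 1 ≡ 8. → (15, 8)
3G: (15, 8) + (16, 1). λ = (1 - 8)/(16 - 15) ≡ 10/1 mod 17. 1⁻¹ ≡ 1 (mod 17), so λ ≡ 10.
  x = λ² - 15 - 16 = 100 - 31 ≡ 1; y = λ·(15 - 1) - 8 ≡ 13. → (1, 13)
3G = (1, 13).
Finally 3G + H:
(1, 13) + (11, 0). λ = (0 - 13)/(11 - 1) ≡ 4/10 mod 17. 10⁻¹ ≡ 12 (mod 17) since 10·12 = 120 ≡ 1, so λ ≡ 14.
  x = λ² - 1 - 11 = 196 - 12 ≡ 14; y = λ·(1 - 14) - 13 ≡ 9. → (14, 9)

(14, 9)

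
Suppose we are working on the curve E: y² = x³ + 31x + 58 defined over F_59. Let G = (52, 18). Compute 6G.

(15, 2)

Repeated addition: build up to 6G.
2G: tangent at (52, 18): λ = (3·52² + 31)/(2·18) ≡ 1/36. 36⁻¹ ≡ 41 (mod 59) since 36·41 = 1476 ≡ 1, so λ ≡ 1·41 ≡ 41.
  x = λ² - 52 - 52 = 1681 - 104 ≡ 43; y = λ·(52 - 43) - 18 ≡ 56. → (43, 56)
3G: (43, 56) + (52, 18). λ = (18 - 56)/(52 - 43) ≡ 21/9 mod 59. 9⁻¹ ≡ 46 (mod 59) since 9·46 = 414 ≡ 1, so λ ≡ 22.
  x = λ² - 43 - 52 = 484 - 95 ≡ 35; y = λ·(43 - 35) - 56 ≡ 2. → (35, 2)
4G: (35, 2) + (52, 18). λ = (18 - 2)/(52 - 35) ≡ 16/17 mod 59. 17⁻¹ ≡ 7 (mod 59) since 17·7 = 119 ≡ 1, so λ ≡ 53.
  x = λ² - 35 - 52 = 2809 - 87 ≡ 8; y = λ·(35 - 8) - 2 ≡ 13. → (8, 13)
5G: (8, 13) + (52, 18). λ = (18 - 13)/(52 - 8) ≡ 5/44 mod 59. 44⁻¹ ≡ 55 (mod 59) since 44·55 = 2420 ≡ 1, so λ ≡ 39.
  x = λ² - 8 - 52 = 1521 - 60 ≡ 45; y = λ·(8 - 45) - 13 ≡ 19. → (45, 19)
6G: (45, 19) + (52, 18). λ = (18 - 19)/(52 - 45) ≡ 58/7 mod 59. 7⁻¹ ≡ 17 (mod 59), so λ ≡ 42.
  x = λ² - 45 - 52 = 1764 - 97 ≡ 15; y = λ·(45 - 15) - 19 ≡ 2. → (15, 2)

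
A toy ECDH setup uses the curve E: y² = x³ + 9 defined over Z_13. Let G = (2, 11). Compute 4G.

(6, 11)

Repeated addition: build up to 4G.
2G: tangent at (2, 11): λ = (3·2² + 0)/(2·11) ≡ 12/9. 9⁻¹ ≡ 3 (mod 13), so λ ≡ 12·3 ≡ 10.
  x = λ² - 2 - 2 = 100 - 4 ≡ 5; y = λ·(2 - 5) - 11 ≡ 11. → (5, 11)
3G: (5, 11) + (2, 11). λ = (11 - 11)/(2 - 5) ≡ 0/10 mod 13. 10⁻¹ ≡ 4 (mod 13) since 10·4 = 40 ≡ 1, so λ ≡ 0.
  x = λ² - 5 - 2 = 0 - 7 ≡ 6; y = λ·(5 - 6) - 11 ≡ 2. → (6, 2)
4G: (6, 2) + (2, 11). λ = (11 - 2)/(2 - 6) ≡ 9/9 mod 13. 9⁻¹ ≡ 3 (mod 13) since 9·3 = 27 ≡ 1, so λ ≡ 1.
  x = λ² - 6 - 2 = 1 - 8 ≡ 6; y = λ·(6 - 6) - 2 ≡ 11. → (6, 11)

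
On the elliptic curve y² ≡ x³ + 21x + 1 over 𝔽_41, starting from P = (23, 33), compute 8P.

Double-and-add on 8 = (1000)₂. Start with P = (23, 33) for the leading 1-bit.
double: tangent at (23, 33): λ = (3·23² + 21)/(2·33) ≡ 9/25. 25⁻¹ ≡ 23 (mod 41), so λ ≡ 9·23 ≡ 2.
  x = λ² - 23 - 23 = 4 - 46 ≡ 40; y = λ·(23 - 40) - 33 ≡ 15. → (40, 15)
double: tangent at (40, 15): λ = (3·40² + 21)/(2·15) ≡ 24/30. 30⁻¹ ≡ 26 (mod 41) since 30·26 = 780 ≡ 1, so λ ≡ 24·26 ≡ 9.
  x = λ² - 40 - 40 = 81 - 80 ≡ 1; y = λ·(40 - 1) - 15 ≡ 8. → (1, 8)
double: tangent at (1, 8): λ = (3·1² + 21)/(2·8) ≡ 24/16. 16⁻¹ ≡ 18 (mod 41), so λ ≡ 24·18 ≡ 22.
  x = λ² - 1 - 1 = 484 - 2 ≡ 31; y = λ·(1 - 31) - 8 ≡ 29. → (31, 29)

(31, 29)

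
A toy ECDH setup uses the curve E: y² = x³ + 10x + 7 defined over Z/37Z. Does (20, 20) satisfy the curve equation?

yes

y² = 20² ≡ 30; x³ + 10x + 7 = 8207 ≡ 30 (mod 37). 30 = 30.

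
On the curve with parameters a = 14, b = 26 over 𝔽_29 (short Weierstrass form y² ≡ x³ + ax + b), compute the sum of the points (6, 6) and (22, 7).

(6, 6) + (22, 7). λ = (7 - 6)/(22 - 6) ≡ 1/16 mod 29. 16⁻¹ ≡ 20 (mod 29), so λ ≡ 20.
  x = λ² - 6 - 22 = 400 - 28 ≡ 24; y = λ·(6 - 24) - 6 ≡ 11. → (24, 11)

(24, 11)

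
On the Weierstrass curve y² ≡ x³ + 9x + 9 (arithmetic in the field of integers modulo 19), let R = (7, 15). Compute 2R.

(10, 15)

tangent at (7, 15): λ = (3·7² + 9)/(2·15) ≡ 4/11. 11⁻¹ ≡ 7 (mod 19), so λ ≡ 4·7 ≡ 9.
  x = λ² - 7 - 7 = 81 - 14 ≡ 10; y = λ·(7 - 10) - 15 ≡ 15. → (10, 15)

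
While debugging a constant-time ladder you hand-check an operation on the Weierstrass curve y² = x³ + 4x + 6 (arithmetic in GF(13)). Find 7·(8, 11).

Write G = (8, 11).
Repeated addition: build up to 7G.
2G: tangent at (8, 11): λ = (3·8² + 4)/(2·11) ≡ 1/9. 9⁻¹ ≡ 3 (mod 13), so λ ≡ 1·3 ≡ 3.
  x = λ² - 8 - 8 = 9 - 16 ≡ 6; y = λ·(8 - 6) - 11 ≡ 8. → (6, 8)
3G: (6, 8) + (8, 11). λ = (11 - 8)/(8 - 6) ≡ 3/2 mod 13. 2⁻¹ ≡ 7 (mod 13) since 2·7 = 14 ≡ 1, so λ ≡ 8.
  x = λ² - 6 - 8 = 64 - 14 ≡ 11; y = λ·(6 - 11) - 8 ≡ 4. → (11, 4)
4G: (11, 4) + (8, 11). λ = (11 - 4)/(8 - 11) ≡ 7/10 mod 13. 10⁻¹ ≡ 4 (mod 13) since 10·4 = 40 ≡ 1, so λ ≡ 2.
  x = λ² - 11 - 8 = 4 - 19 ≡ 11; y = λ·(11 - 11) - 4 ≡ 9. → (11, 9)
5G: (11, 9) + (8, 11). λ = (11 - 9)/(8 - 11) ≡ 2/10 mod 13. 10⁻¹ ≡ 4 (mod 13), so λ ≡ 8.
  x = λ² - 11 - 8 = 64 - 19 ≡ 6; y = λ·(11 - 6) - 9 ≡ 5. → (6, 5)
6G: (6, 5) + (8, 11). λ = (11 - 5)/(8 - 6) ≡ 6/2 mod 13. 2⁻¹ ≡ 7 (mod 13), so λ ≡ 3.
  x = λ² - 6 - 8 = 9 - 14 ≡ 8; y = λ·(6 - 8) - 5 ≡ 2. → (8, 2)
7G: (8, 2) + (8, 11): same x and y₁ ≡ -y₂, so the sum is O.

O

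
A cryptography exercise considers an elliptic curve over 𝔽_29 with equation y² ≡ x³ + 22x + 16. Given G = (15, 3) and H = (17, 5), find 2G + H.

First 2G:
Repeated addition: build up to 2G.
2G: tangent at (15, 3): λ = (3·15² + 22)/(2·3) ≡ 1/6. 6⁻¹ ≡ 5 (mod 29), so λ ≡ 1·5 ≡ 5.
  x = λ² - 15 - 15 = 25 - 30 ≡ 24; y = λ·(15 - 24) - 3 ≡ 10. → (24, 10)
2G = (24, 10).
Finally 2G + H:
(24, 10) + (17, 5). λ = (5 - 10)/(17 - 24) ≡ 24/22 mod 29. 22⁻¹ ≡ 4 (mod 29), so λ ≡ 9.
  x = λ² - 24 - 17 = 81 - 41 ≡ 11; y = λ·(24 - 11) - 10 ≡ 20. → (11, 20)

(11, 20)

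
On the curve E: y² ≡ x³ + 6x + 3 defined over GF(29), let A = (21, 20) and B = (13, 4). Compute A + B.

(28, 24)

(21, 20) + (13, 4). λ = (4 - 20)/(13 - 21) ≡ 13/21 mod 29. 21⁻¹ ≡ 18 (mod 29), so λ ≡ 2.
  x = λ² - 21 - 13 = 4 - 34 ≡ 28; y = λ·(21 - 28) - 20 ≡ 24. → (28, 24)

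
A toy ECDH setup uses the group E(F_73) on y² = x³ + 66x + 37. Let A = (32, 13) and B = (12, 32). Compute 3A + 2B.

First 3A:
Repeated addition: build up to 3A.
2A: tangent at (32, 13): λ = (3·32² + 66)/(2·13) ≡ 72/26. 26⁻¹ ≡ 59 (mod 73), so λ ≡ 72·59 ≡ 14.
  x = λ² - 32 - 32 = 196 - 64 ≡ 59; y = λ·(32 - 59) - 13 ≡ 47. → (59, 47)
3A: (59, 47) + (32, 13). λ = (13 - 47)/(32 - 59) ≡ 39/46 mod 73. 46⁻¹ ≡ 27 (mod 73), so λ ≡ 31.
  x = λ² - 59 - 32 = 961 - 91 ≡ 67; y = λ·(59 - 67) - 47 ≡ 70. → (67, 70)
3A = (67, 70).
Next 2B:
Repeated addition: build up to 2B.
2B: tangent at (12, 32): λ = (3·12² + 66)/(2·32) ≡ 60/64. 64⁻¹ ≡ 8 (mod 73), so λ ≡ 60·8 ≡ 42.
  x = λ² - 12 - 12 = 1764 - 24 ≡ 61; y = λ·(12 - 61) - 32 ≡ 27. → (61, 27)
2B = (61, 27).
Finally 3A + 2B:
(67, 70) + (61, 27). λ = (27 - 70)/(61 - 67) ≡ 30/67 mod 73. 67⁻¹ ≡ 12 (mod 73) since 67·12 = 804 ≡ 1, so λ ≡ 68.
  x = λ² - 67 - 61 = 4624 - 128 ≡ 43; y = λ·(67 - 43) - 70 ≡ 29. → (43, 29)

(43, 29)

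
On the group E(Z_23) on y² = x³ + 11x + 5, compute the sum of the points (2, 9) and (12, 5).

(2, 9) + (12, 5). λ = (5 - 9)/(12 - 2) ≡ 19/10 mod 23. 10⁻¹ ≡ 7 (mod 23), so λ ≡ 18.
  x = λ² - 2 - 12 = 324 - 14 ≡ 11; y = λ·(2 - 11) - 9 ≡ 13. → (11, 13)

(11, 13)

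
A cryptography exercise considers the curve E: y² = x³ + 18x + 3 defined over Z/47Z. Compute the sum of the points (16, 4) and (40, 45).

(16, 4) + (40, 45). λ = (45 - 4)/(40 - 16) ≡ 41/24 mod 47. 24⁻¹ ≡ 2 (mod 47), so λ ≡ 35.
  x = λ² - 16 - 40 = 1225 - 56 ≡ 41; y = λ·(16 - 41) - 4 ≡ 14. → (41, 14)

(41, 14)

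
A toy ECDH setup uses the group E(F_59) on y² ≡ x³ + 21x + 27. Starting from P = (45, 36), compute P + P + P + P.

(7, 35)

Double-and-add on 4 = (100)₂. Start with P = (45, 36) for the leading 1-bit.
double: tangent at (45, 36): λ = (3·45² + 21)/(2·36) ≡ 19/13. 13⁻¹ ≡ 50 (mod 59), so λ ≡ 19·50 ≡ 6.
  x = λ² - 45 - 45 = 36 - 90 ≡ 5; y = λ·(45 - 5) - 36 ≡ 27. → (5, 27)
double: tangent at (5, 27): λ = (3·5² + 21)/(2·27) ≡ 37/54. 54⁻¹ ≡ 47 (mod 59), so λ ≡ 37·47 ≡ 28.
  x = λ² - 5 - 5 = 784 - 10 ≡ 7; y = λ·(5 - 7) - 27 ≡ 35. → (7, 35)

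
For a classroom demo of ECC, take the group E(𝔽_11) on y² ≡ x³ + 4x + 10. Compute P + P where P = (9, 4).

(8, 9)

tangent at (9, 4): λ = (3·9² + 4)/(2·4) ≡ 5/8. 8⁻¹ ≡ 7 (mod 11), so λ ≡ 5·7 ≡ 2.
  x = λ² - 9 - 9 = 4 - 18 ≡ 8; y = λ·(9 - 8) - 4 ≡ 9. → (8, 9)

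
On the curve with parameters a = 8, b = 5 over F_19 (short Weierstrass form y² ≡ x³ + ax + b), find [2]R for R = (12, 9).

tangent at (12, 9): λ = (3·12² + 8)/(2·9) ≡ 3/18. 18⁻¹ ≡ 18 (mod 19), so λ ≡ 3·18 ≡ 16.
  x = λ² - 12 - 12 = 256 - 24 ≡ 4; y = λ·(12 - 4) - 9 ≡ 5. → (4, 5)

(4, 5)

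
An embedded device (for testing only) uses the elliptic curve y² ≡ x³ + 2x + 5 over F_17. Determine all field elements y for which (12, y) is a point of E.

x³ + 2x + 5 = 1757 ≡ 6 (mod 17).
6 is a non-residue mod 17; no y exists.

none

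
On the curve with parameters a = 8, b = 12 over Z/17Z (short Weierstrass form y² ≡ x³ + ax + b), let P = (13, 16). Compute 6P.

Repeated addition: build up to 6P.
2P: tangent at (13, 16): λ = (3·13² + 8)/(2·16) ≡ 5/15. 15⁻¹ ≡ 8 (mod 17) since 15·8 = 120 ≡ 1, so λ ≡ 5·8 ≡ 6.
  x = λ² - 13 - 13 = 36 - 26 ≡ 10; y = λ·(13 - 10) - 16 ≡ 2. → (10, 2)
3P: (10, 2) + (13, 16). λ = (16 - 2)/(13 - 10) ≡ 14/3 mod 17. 3⁻¹ ≡ 6 (mod 17), so λ ≡ 16.
  x = λ² - 10 - 13 = 256 - 23 ≡ 12; y = λ·(10 - 12) - 2 ≡ 0. → (12, 0)
4P: (12, 0) + (13, 16). λ = (16 - 0)/(13 - 12) ≡ 16/1 mod 17. 1⁻¹ ≡ 1 (mod 17), so λ ≡ 16.
  x = λ² - 12 - 13 = 256 - 25 ≡ 10; y = λ·(12 - 10) - 0 ≡ 15. → (10, 15)
5P: (10, 15) + (13, 16). λ = (16 - 15)/(13 - 10) ≡ 1/3 mod 17. 3⁻¹ ≡ 6 (mod 17), so λ ≡ 6.
  x = λ² - 10 - 13 = 36 - 23 ≡ 13; y = λ·(10 - 13) - 15 ≡ 1. → (13, 1)
6P: (13, 1) + (13, 16): same x and y₁ ≡ -y₂, so the sum is O.

O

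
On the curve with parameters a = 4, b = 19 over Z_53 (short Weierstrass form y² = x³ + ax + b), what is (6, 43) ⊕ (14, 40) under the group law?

(6, 43) + (14, 40). λ = (40 - 43)/(14 - 6) ≡ 50/8 mod 53. 8⁻¹ ≡ 20 (mod 53) since 8·20 = 160 ≡ 1, so λ ≡ 46.
  x = λ² - 6 - 14 = 2116 - 20 ≡ 29; y = λ·(6 - 29) - 43 ≡ 12. → (29, 12)

(29, 12)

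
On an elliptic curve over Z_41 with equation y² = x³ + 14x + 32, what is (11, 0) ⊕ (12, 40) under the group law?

(19, 8)

(11, 0) + (12, 40). λ = (40 - 0)/(12 - 11) ≡ 40/1 mod 41. 1⁻¹ ≡ 1 (mod 41) since 1·1 = 1 ≡ 1, so λ ≡ 40.
  x = λ² - 11 - 12 = 1600 - 23 ≡ 19; y = λ·(11 - 19) - 0 ≡ 8. → (19, 8)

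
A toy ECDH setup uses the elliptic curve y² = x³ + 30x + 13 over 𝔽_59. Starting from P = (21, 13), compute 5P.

Repeated addition: build up to 5P.
2P: tangent at (21, 13): λ = (3·21² + 30)/(2·13) ≡ 55/26. 26⁻¹ ≡ 25 (mod 59), so λ ≡ 55·25 ≡ 18.
  x = λ² - 21 - 21 = 324 - 42 ≡ 46; y = λ·(21 - 46) - 13 ≡ 9. → (46, 9)
3P: (46, 9) + (21, 13). λ = (13 - 9)/(21 - 46) ≡ 4/34 mod 59. 34⁻¹ ≡ 33 (mod 59) since 34·33 = 1122 ≡ 1, so λ ≡ 14.
  x = λ² - 46 - 21 = 196 - 67 ≡ 11; y = λ·(46 - 11) - 9 ≡ 9. → (11, 9)
4P: (11, 9) + (21, 13). λ = (13 - 9)/(21 - 11) ≡ 4/10 mod 59. 10⁻¹ ≡ 6 (mod 59), so λ ≡ 24.
  x = λ² - 11 - 21 = 576 - 32 ≡ 13; y = λ·(11 - 13) - 9 ≡ 2. → (13, 2)
5P: (13, 2) + (21, 13). λ = (13 - 2)/(21 - 13) ≡ 11/8 mod 59. 8⁻¹ ≡ 37 (mod 59), so λ ≡ 53.
  x = λ² - 13 - 21 = 2809 - 34 ≡ 2; y = λ·(13 - 2) - 2 ≡ 50. → (2, 50)

(2, 50)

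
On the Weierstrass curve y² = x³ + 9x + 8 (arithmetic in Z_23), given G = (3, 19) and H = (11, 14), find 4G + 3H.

First 4G:
Double-and-add on 4 = (100)₂. Start with G = (3, 19) for the leading 1-bit.
double: tangent at (3, 19): λ = (3·3² + 9)/(2·19) ≡ 13/15. 15⁻¹ ≡ 20 (mod 23) since 15·20 = 300 ≡ 1, so λ ≡ 13·20 ≡ 7.
  x = λ² - 3 - 3 = 49 - 6 ≡ 20; y = λ·(3 - 20) - 19 ≡ 0. → (20, 0)
double: (20, 0) + (20, 0): same x and y₁ ≡ -y₂, so the sum is O.
4G = O.
Next 3H:
Repeated addition: build up to 3H.
2H: tangent at (11, 14): λ = (3·11² + 9)/(2·14) ≡ 4/5. 5⁻¹ ≡ 14 (mod 23), so λ ≡ 4·14 ≡ 10.
  x = λ² - 11 - 11 = 100 - 22 ≡ 9; y = λ·(11 - 9) - 14 ≡ 6. → (9, 6)
3H: (9, 6) + (11, 14). λ = (14 - 6)/(11 - 9) ≡ 8/2 mod 23. 2⁻¹ ≡ 12 (mod 23), so λ ≡ 4.
  x = λ² - 9 - 11 = 16 - 20 ≡ 19; y = λ·(9 - 19) - 6 ≡ 0. → (19, 0)
3H = (19, 0).
Finally 4G + 3H:
O + (19, 0) = (19, 0) (identity).

(19, 0)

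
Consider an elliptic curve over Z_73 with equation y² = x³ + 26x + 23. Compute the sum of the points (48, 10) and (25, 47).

(72, 54)

(48, 10) + (25, 47). λ = (47 - 10)/(25 - 48) ≡ 37/50 mod 73. 50⁻¹ ≡ 19 (mod 73) since 50·19 = 950 ≡ 1, so λ ≡ 46.
  x = λ² - 48 - 25 = 2116 - 73 ≡ 72; y = λ·(48 - 72) - 10 ≡ 54. → (72, 54)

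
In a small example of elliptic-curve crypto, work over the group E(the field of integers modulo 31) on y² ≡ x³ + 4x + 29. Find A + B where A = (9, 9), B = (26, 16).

(9, 9) + (26, 16). λ = (16 - 9)/(26 - 9) ≡ 7/17 mod 31. 17⁻¹ ≡ 11 (mod 31), so λ ≡ 15.
  x = λ² - 9 - 26 = 225 - 35 ≡ 4; y = λ·(9 - 4) - 9 ≡ 4. → (4, 4)

(4, 4)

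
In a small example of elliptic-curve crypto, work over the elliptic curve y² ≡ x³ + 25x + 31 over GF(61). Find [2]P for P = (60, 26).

(29, 47)

tangent at (60, 26): λ = (3·60² + 25)/(2·26) ≡ 28/52. 52⁻¹ ≡ 27 (mod 61), so λ ≡ 28·27 ≡ 24.
  x = λ² - 60 - 60 = 576 - 120 ≡ 29; y = λ·(60 - 29) - 26 ≡ 47. → (29, 47)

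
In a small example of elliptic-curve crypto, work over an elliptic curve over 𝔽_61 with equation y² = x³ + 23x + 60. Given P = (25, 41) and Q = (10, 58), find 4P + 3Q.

First 4P:
Double-and-add on 4 = (100)₂. Start with P = (25, 41) for the leading 1-bit.
double: tangent at (25, 41): λ = (3·25² + 23)/(2·41) ≡ 7/21. 21⁻¹ ≡ 32 (mod 61) since 21·32 = 672 ≡ 1, so λ ≡ 7·32 ≡ 41.
  x = λ² - 25 - 25 = 1681 - 50 ≡ 45; y = λ·(25 - 45) - 41 ≡ 54. → (45, 54)
double: tangent at (45, 54): λ = (3·45² + 23)/(2·54) ≡ 59/47. 47⁻¹ ≡ 13 (mod 61) since 47·13 = 611 ≡ 1, so λ ≡ 59·13 ≡ 35.
  x = λ² - 45 - 45 = 1225 - 90 ≡ 37; y = λ·(45 - 37) - 54 ≡ 43. → (37, 43)
4P = (37, 43).
Next 3Q:
Repeated addition: build up to 3Q.
2Q: tangent at (10, 58): λ = (3·10² + 23)/(2·58) ≡ 18/55. 55⁻¹ ≡ 10 (mod 61), so λ ≡ 18·10 ≡ 58.
  x = λ² - 10 - 10 = 3364 - 20 ≡ 50; y = λ·(10 - 50) - 58 ≡ 1. → (50, 1)
3Q: (50, 1) + (10, 58). λ = (58 - 1)/(10 - 50) ≡ 57/21 mod 61. 21⁻¹ ≡ 32 (mod 61), so λ ≡ 55.
  x = λ² - 50 - 10 = 3025 - 60 ≡ 37; y = λ·(50 - 37) - 1 ≡ 43. → (37, 43)
3Q = (37, 43).
Finally 4P + 3Q:
tangent at (37, 43): λ = (3·37² + 23)/(2·43) ≡ 43/25. 25⁻¹ ≡ 22 (mod 61), so λ ≡ 43·22 ≡ 31.
  x = λ² - 37 - 37 = 961 - 74 ≡ 33; y = λ·(37 - 33) - 43 ≡ 20. → (33, 20)

(33, 20)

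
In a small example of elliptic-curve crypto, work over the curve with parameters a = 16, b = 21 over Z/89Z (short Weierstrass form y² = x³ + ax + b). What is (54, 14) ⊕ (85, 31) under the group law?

(54, 14) + (85, 31). λ = (31 - 14)/(85 - 54) ≡ 17/31 mod 89. 31⁻¹ ≡ 23 (mod 89), so λ ≡ 35.
  x = λ² - 54 - 85 = 1225 - 139 ≡ 18; y = λ·(54 - 18) - 14 ≡ 0. → (18, 0)

(18, 0)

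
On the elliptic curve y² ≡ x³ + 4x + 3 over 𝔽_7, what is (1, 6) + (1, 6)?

tangent at (1, 6): λ = (3·1² + 4)/(2·6) ≡ 0/5. 5⁻¹ ≡ 3 (mod 7), so λ ≡ 0·3 ≡ 0.
  x = λ² - 1 - 1 = 0 - 2 ≡ 5; y = λ·(1 - 5) - 6 ≡ 1. → (5, 1)

(5, 1)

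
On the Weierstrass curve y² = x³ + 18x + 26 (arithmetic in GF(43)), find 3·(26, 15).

Write G = (26, 15).
Repeated addition: build up to 3G.
2G: tangent at (26, 15): λ = (3·26² + 18)/(2·15) ≡ 25/30. 30⁻¹ ≡ 33 (mod 43), so λ ≡ 25·33 ≡ 8.
  x = λ² - 26 - 26 = 64 - 52 ≡ 12; y = λ·(26 - 12) - 15 ≡ 11. → (12, 11)
3G: (12, 11) + (26, 15). λ = (15 - 11)/(26 - 12) ≡ 4/14 mod 43. 14⁻¹ ≡ 40 (mod 43) since 14·40 = 560 ≡ 1, so λ ≡ 31.
  x = λ² - 12 - 26 = 961 - 38 ≡ 20; y = λ·(12 - 20) - 11 ≡ 42. → (20, 42)

(20, 42)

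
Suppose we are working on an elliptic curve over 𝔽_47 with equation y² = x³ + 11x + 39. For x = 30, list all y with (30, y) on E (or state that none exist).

x³ + 11x + 39 = 27369 ≡ 15 (mod 47).
15 is a non-residue mod 47; no y exists.

none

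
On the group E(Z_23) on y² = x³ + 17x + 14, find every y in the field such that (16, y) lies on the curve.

x³ + 17x + 14 = 4382 ≡ 12 (mod 23).
Square roots of 12 mod 23: 9 and 14 (since 9² = 81 ≡ 12).

9, 14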